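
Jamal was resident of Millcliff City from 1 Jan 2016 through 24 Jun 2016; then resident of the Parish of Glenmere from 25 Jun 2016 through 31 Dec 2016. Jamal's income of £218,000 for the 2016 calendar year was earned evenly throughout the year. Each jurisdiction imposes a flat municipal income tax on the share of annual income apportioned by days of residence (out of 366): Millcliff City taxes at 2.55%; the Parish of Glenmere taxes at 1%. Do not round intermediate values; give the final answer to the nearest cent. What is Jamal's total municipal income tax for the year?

£3,804.87

Millcliff City, 1 Jan – 24 Jun 2016: 176 days → £218,000 × 2.55% × 176/366 = £2,673.1803
The Parish of Glenmere, 25 Jun – 31 Dec 2016: 190 days → £218,000 × 1% × 190/366 = £1,131.6940
Total = £3,804.8743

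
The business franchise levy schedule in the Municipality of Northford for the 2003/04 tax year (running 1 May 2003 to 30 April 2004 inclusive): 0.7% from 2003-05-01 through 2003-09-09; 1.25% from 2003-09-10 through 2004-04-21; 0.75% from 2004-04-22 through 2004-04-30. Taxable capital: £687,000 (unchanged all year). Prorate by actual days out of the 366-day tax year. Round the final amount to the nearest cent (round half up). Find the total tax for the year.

£7,140.30

2003-05-01 to 2003-09-09: 132 days at 0.7% → £687,000 × 0.7% × 132/366 = £1,734.3934
2003-09-10 to 2004-04-21: 225 days at 1.25% → £687,000 × 1.25% × 225/366 = £5,279.2008
2004-04-22 to 2004-04-30: 9 days at 0.75% → £687,000 × 0.75% × 9/366 = £126.7008
Total = £7,140.2951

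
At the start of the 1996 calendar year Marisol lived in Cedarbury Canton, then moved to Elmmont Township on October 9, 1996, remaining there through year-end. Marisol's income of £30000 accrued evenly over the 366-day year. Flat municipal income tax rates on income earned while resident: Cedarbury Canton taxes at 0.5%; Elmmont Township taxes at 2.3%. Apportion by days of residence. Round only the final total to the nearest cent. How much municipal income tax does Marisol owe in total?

Cedarbury Canton, January 1 – October 8, 1996: 282 days → £30000 × 0.5% × 282/366 = £115.5738
Elmmont Township, October 9 – December 31, 1996: 84 days → £30000 × 2.3% × 84/366 = £158.3607
Total = £273.9344

£273.93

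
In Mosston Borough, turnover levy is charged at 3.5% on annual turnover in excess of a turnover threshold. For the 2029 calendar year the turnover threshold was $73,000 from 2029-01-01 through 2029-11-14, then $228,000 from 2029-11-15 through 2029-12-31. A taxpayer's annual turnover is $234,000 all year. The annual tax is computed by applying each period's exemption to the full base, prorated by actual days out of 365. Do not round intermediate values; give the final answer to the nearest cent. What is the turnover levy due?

$4,936.44

2029-01-01 to 2029-11-14: 318 days, exemption $73,000 → ($234,000 − $73,000) × 3.5% × 318/365 = $4,909.3973
2029-11-15 to 2029-12-31: 47 days, exemption $228,000 → ($234,000 − $228,000) × 3.5% × 47/365 = $27.0411
Total = $4,936.4384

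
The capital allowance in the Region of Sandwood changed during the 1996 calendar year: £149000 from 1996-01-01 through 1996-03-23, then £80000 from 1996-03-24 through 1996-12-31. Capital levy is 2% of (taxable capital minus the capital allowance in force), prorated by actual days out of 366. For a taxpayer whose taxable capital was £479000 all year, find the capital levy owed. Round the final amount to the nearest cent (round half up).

1996-01-01 to 1996-03-23: 83 days, exemption £149000 → (£479000 − £149000) × 2% × 83/366 = £1496.7213
1996-03-24 to 1996-12-31: 283 days, exemption £80000 → (£479000 − £80000) × 2% × 283/366 = £6170.3279
Total = £7667.0492

£7667.05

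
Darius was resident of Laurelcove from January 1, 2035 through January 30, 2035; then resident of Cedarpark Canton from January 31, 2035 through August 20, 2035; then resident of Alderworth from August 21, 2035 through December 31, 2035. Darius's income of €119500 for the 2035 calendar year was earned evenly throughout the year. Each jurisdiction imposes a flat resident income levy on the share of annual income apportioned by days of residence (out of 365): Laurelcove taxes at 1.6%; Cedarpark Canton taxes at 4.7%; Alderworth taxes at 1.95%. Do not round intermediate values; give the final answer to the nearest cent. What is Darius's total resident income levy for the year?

€4114.57

Laurelcove, January 1 – January 30, 2035: 30 days → €119500 × 1.6% × 30/365 = €157.1507
Cedarpark Canton, January 31 – August 20, 2035: 202 days → €119500 × 4.7% × 202/365 = €3108.3096
Alderworth, August 21 – December 31, 2035: 133 days → €119500 × 1.95% × 133/365 = €849.1048
Total = €4114.5651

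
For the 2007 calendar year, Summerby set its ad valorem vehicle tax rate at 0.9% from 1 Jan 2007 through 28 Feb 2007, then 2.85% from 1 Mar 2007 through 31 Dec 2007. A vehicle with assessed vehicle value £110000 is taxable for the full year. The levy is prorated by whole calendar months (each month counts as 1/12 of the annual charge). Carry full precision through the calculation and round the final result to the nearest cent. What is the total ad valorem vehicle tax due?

1 Jan – 28 Feb 2007: 2 months at 0.9% → £110000 × 0.9% × 2/12 = £165.0000
1 Mar – 31 Dec 2007: 10 months at 2.85% → £110000 × 2.85% × 10/12 = £2612.5000
Total = £2777.5000

£2777.50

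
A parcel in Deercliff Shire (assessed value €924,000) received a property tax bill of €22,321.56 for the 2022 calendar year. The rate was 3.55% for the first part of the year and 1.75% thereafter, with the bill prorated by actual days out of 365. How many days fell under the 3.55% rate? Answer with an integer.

Let d = days at the first rate; then 365 − d days at the second rate.
€924,000 × [3.55%·d + 1.75%·(365−d)] / 365 = €22,321.56
Solving gives d = 135, so the new rate took effect on 16 May 2022.

135 days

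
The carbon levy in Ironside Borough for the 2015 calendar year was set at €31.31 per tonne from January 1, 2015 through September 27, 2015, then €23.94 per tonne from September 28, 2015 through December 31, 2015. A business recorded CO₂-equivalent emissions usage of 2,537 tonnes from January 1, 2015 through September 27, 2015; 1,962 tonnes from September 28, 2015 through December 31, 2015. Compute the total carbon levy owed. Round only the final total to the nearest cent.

€126,403.75

January 1 – September 27, 2015: 2,537 tonnes at €31.31/tonne → €79,433.47
September 28 – December 31, 2015: 1,962 tonnes at €23.94/tonne → €46,970.28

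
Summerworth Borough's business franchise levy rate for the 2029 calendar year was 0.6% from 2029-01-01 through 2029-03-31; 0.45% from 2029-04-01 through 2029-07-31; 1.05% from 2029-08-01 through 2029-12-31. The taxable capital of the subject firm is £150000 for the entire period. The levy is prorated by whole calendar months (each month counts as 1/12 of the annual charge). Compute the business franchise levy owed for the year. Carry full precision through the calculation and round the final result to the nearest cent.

2029-01-01 to 2029-03-31: 3 months at 0.6% → £150000 × 0.6% × 3/12 = £225.0000
2029-04-01 to 2029-07-31: 4 months at 0.45% → £150000 × 0.45% × 4/12 = £225.0000
2029-08-01 to 2029-12-31: 5 months at 1.05% → £150000 × 1.05% × 5/12 = £656.2500
Total = £1106.2500

£1106.25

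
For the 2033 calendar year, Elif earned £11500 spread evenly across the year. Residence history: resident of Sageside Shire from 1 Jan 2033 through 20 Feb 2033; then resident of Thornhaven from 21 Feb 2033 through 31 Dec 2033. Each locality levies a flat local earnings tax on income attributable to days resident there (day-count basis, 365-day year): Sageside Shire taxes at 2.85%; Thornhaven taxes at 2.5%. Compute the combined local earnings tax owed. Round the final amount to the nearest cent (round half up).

£293.12

Sageside Shire, 1 Jan – 20 Feb 2033: 51 days → £11500 × 2.85% × 51/365 = £45.7952
Thornhaven, 21 Feb – 31 Dec 2033: 314 days → £11500 × 2.5% × 314/365 = £247.3288
Total = £293.1240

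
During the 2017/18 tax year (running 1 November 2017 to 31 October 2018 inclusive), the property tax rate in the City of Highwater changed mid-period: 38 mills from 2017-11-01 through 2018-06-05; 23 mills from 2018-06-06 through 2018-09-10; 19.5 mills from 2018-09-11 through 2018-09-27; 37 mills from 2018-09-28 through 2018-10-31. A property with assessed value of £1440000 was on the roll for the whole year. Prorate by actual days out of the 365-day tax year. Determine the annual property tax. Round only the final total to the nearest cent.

2017-11-01 to 2018-06-05: 217 days at 38 mills → £1440000 × 3.8% × 217/365 = £32532.1644
2018-06-06 to 2018-09-10: 97 days at 23 mills → £1440000 × 2.3% × 97/365 = £8801.7534
2018-09-11 to 2018-09-27: 17 days at 19.5 mills → £1440000 × 1.95% × 17/365 = £1307.8356
2018-09-28 to 2018-10-31: 34 days at 37 mills → £1440000 × 3.7% × 34/365 = £4963.0685
Total = £47604.8219

£47604.82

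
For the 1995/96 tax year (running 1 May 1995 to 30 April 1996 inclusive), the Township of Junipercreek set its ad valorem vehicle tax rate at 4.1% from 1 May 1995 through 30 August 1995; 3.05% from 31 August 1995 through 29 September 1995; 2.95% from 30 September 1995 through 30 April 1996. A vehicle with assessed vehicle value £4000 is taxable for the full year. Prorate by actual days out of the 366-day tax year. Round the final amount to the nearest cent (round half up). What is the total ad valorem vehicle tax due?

1 May – 30 August 1995: 122 days at 4.1% → £4000 × 4.1% × 122/366 = £54.6667
31 August – 29 September 1995: 30 days at 3.05% → £4000 × 3.05% × 30/366 = £10.0000
30 September 1995 – 30 April 1996: 214 days at 2.95% → £4000 × 2.95% × 214/366 = £68.9945
Total = £133.6612

£133.66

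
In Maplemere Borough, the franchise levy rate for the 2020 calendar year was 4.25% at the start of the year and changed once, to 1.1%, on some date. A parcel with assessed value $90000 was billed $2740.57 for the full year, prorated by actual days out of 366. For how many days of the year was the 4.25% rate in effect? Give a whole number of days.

Let d = days at the first rate; then 366 − d days at the second rate.
$90000 × [4.25%·d + 1.1%·(366−d)] / 366 = $2740.57
Solving gives d = 226, so the new rate took effect on 14 August 2020.

226 days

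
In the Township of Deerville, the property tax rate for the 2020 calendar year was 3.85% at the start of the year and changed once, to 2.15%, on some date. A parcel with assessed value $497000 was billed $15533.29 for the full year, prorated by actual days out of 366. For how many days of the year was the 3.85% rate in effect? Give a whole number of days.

210 days

Let d = days at the first rate; then 366 − d days at the second rate.
$497000 × [3.85%·d + 2.15%·(366−d)] / 366 = $15533.29
Solving gives d = 210, so the new rate took effect on 29 Jul 2020.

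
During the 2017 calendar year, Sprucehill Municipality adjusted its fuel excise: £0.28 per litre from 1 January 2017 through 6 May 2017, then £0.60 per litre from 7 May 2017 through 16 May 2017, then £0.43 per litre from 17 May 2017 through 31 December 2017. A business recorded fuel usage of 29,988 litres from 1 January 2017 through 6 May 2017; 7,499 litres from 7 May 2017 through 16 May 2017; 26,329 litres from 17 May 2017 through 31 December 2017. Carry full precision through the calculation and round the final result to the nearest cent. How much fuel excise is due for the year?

1 January – 6 May 2017: 29,988 litres at £0.28/litre → £8,396.64
7 May – 16 May 2017: 7,499 litres at £0.60/litre → £4,499.40
17 May – 31 December 2017: 26,329 litres at £0.43/litre → £11,321.47

£24,217.51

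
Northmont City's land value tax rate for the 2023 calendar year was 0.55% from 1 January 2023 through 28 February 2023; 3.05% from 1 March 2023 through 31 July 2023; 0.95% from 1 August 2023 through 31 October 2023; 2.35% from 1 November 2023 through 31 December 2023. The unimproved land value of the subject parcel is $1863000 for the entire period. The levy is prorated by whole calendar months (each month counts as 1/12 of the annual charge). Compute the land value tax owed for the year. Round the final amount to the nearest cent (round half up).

1 January – 28 February 2023: 2 months at 0.55% → $1863000 × 0.55% × 2/12 = $1707.7500
1 March – 31 July 2023: 5 months at 3.05% → $1863000 × 3.05% × 5/12 = $23675.6250
1 August – 31 October 2023: 3 months at 0.95% → $1863000 × 0.95% × 3/12 = $4424.6250
1 November – 31 December 2023: 2 months at 2.35% → $1863000 × 2.35% × 2/12 = $7296.7500
Total = $37104.7500

$37104.75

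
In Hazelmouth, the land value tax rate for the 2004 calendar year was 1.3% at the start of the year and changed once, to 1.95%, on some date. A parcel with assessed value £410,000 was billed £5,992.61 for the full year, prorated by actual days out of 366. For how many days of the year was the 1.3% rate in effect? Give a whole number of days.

Let d = days at the first rate; then 366 − d days at the second rate.
£410,000 × [1.3%·d + 1.95%·(366−d)] / 366 = £5,992.61
Solving gives d = 275, so the new rate took effect on October 2, 2004.

275 days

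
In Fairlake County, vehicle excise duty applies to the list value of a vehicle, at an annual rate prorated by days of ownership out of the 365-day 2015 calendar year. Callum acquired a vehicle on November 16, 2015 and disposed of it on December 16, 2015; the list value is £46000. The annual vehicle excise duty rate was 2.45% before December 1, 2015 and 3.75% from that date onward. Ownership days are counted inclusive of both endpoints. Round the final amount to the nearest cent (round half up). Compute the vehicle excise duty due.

£121.93

November 16 – November 30, 2015: 15 days at 2.45% → £46000 × 2.45% × 15/365 = £46.3151
December 1 – December 16, 2015: 16 days at 3.75% → £46000 × 3.75% × 16/365 = £75.6164
Total = £121.9315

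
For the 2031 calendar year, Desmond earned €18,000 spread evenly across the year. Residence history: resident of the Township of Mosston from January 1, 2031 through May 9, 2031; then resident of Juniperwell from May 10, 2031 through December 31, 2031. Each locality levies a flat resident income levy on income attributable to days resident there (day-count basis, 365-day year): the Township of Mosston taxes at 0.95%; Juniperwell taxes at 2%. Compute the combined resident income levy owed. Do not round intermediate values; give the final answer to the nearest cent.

€293.20

The Township of Mosston, January 1 – May 9, 2031: 129 days → €18,000 × 0.95% × 129/365 = €60.4356
Juniperwell, May 10 – December 31, 2031: 236 days → €18,000 × 2% × 236/365 = €232.7671
Total = €293.2027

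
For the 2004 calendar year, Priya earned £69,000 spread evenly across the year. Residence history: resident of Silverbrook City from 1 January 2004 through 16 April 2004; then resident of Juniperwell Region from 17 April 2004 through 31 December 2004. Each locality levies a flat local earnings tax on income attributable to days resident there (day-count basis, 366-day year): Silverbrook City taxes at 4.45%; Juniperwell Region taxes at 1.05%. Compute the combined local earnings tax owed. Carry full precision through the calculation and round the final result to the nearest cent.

Silverbrook City, 1 January – 16 April 2004: 107 days → £69,000 × 4.45% × 107/366 = £897.6598
Juniperwell Region, 17 April – 31 December 2004: 259 days → £69,000 × 1.05% × 259/366 = £512.6926
Total = £1,410.3525

£1,410.35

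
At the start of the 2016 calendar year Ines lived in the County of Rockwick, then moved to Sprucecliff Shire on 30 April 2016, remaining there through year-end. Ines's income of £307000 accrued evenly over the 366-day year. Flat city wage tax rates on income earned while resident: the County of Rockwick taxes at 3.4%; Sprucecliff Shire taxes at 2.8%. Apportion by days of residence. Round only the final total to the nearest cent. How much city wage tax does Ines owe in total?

£9199.93

The County of Rockwick, 1 January – 29 April 2016: 120 days → £307000 × 3.4% × 120/366 = £3422.2951
Sprucecliff Shire, 30 April – 31 December 2016: 246 days → £307000 × 2.8% × 246/366 = £5777.6393
Total = £9199.9344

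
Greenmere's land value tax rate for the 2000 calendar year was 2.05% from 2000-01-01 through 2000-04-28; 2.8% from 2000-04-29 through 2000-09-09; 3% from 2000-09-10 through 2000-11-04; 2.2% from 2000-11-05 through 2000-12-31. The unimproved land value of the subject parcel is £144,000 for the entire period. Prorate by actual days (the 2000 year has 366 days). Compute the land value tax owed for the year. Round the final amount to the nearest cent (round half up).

2000-01-01 to 2000-04-28: 119 days at 2.05% → £144,000 × 2.05% × 119/366 = £959.8033
2000-04-29 to 2000-09-09: 134 days at 2.8% → £144,000 × 2.8% × 134/366 = £1,476.1967
2000-09-10 to 2000-11-04: 56 days at 3% → £144,000 × 3% × 56/366 = £660.9836
2000-11-05 to 2000-12-31: 57 days at 2.2% → £144,000 × 2.2% × 57/366 = £493.3770
Total = £3,590.3607

£3,590.36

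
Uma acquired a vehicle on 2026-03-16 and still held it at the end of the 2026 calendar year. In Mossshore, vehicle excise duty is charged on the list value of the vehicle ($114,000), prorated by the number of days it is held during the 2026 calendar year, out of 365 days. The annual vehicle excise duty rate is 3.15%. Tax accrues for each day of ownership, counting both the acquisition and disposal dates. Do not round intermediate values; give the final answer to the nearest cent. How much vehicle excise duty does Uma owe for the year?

$2,862.96

Days held (2026-03-16 to 2026-12-31): 291 out of 365
Tax = $114,000 × 3.15% × 291/365 = $2,862.9616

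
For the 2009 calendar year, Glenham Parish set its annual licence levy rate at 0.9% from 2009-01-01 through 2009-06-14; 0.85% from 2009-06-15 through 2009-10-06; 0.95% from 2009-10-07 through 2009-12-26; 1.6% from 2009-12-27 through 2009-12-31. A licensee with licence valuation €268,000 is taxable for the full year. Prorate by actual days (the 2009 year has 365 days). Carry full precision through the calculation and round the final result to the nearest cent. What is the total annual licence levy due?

2009-01-01 to 2009-06-14: 165 days at 0.9% → €268,000 × 0.9% × 165/365 = €1,090.3562
2009-06-15 to 2009-10-06: 114 days at 0.85% → €268,000 × 0.85% × 114/365 = €711.4849
2009-10-07 to 2009-12-26: 81 days at 0.95% → €268,000 × 0.95% × 81/365 = €565.0027
2009-12-27 to 2009-12-31: 5 days at 1.6% → €268,000 × 1.6% × 5/365 = €58.7397
Total = €2,425.5836

€2,425.58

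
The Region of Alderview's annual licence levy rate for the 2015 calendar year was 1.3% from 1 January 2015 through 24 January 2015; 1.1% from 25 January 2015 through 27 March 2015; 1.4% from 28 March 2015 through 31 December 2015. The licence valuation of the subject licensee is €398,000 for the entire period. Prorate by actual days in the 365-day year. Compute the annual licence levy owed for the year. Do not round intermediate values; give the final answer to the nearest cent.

1 January – 24 January 2015: 24 days at 1.3% → €398,000 × 1.3% × 24/365 = €340.2082
25 January – 27 March 2015: 62 days at 1.1% → €398,000 × 1.1% × 62/365 = €743.6603
28 March – 31 December 2015: 279 days at 1.4% → €398,000 × 1.4% × 279/365 = €4,259.1452
Total = €5,343.0137

€5,343.01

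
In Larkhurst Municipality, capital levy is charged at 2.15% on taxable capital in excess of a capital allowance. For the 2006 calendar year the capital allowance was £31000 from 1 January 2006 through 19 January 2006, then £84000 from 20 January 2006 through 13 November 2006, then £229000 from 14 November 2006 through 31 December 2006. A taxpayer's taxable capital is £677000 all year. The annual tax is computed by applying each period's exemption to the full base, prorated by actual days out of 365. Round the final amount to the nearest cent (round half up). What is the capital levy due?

£12398.84

1 January – 19 January 2006: 19 days, exemption £31000 → (£677000 − £31000) × 2.15% × 19/365 = £722.9890
20 January – 13 November 2006: 298 days, exemption £84000 → (£677000 − £84000) × 2.15% × 298/365 = £10409.1808
14 November – 31 December 2006: 48 days, exemption £229000 → (£677000 − £229000) × 2.15% × 48/365 = £1266.6740
Total = £12398.8438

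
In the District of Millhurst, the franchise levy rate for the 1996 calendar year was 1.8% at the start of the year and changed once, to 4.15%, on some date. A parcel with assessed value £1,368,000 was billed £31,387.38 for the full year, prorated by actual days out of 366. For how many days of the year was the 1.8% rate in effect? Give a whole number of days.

Let d = days at the first rate; then 366 − d days at the second rate.
£1,368,000 × [1.8%·d + 4.15%·(366−d)] / 366 = £31,387.38
Solving gives d = 289, so the new rate took effect on 16 Oct 1996.

289 days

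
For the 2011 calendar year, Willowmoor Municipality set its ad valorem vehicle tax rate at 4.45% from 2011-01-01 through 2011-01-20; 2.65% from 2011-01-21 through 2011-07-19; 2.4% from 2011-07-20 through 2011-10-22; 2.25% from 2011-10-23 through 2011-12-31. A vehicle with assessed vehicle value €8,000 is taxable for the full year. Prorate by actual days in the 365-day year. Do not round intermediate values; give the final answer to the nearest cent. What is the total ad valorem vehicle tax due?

€208.55

2011-01-01 to 2011-01-20: 20 days at 4.45% → €8,000 × 4.45% × 20/365 = €19.5068
2011-01-21 to 2011-07-19: 180 days at 2.65% → €8,000 × 2.65% × 180/365 = €104.5479
2011-07-20 to 2011-10-22: 95 days at 2.4% → €8,000 × 2.4% × 95/365 = €49.9726
2011-10-23 to 2011-12-31: 70 days at 2.25% → €8,000 × 2.25% × 70/365 = €34.5205
Total = €208.5479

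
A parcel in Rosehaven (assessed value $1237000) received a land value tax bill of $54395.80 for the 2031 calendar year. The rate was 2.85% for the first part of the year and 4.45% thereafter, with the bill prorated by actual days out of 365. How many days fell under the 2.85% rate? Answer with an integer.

12 days

Let d = days at the first rate; then 365 − d days at the second rate.
$1237000 × [2.85%·d + 4.45%·(365−d)] / 365 = $54395.80
Solving gives d = 12, so the new rate took effect on 13 Jan 2031.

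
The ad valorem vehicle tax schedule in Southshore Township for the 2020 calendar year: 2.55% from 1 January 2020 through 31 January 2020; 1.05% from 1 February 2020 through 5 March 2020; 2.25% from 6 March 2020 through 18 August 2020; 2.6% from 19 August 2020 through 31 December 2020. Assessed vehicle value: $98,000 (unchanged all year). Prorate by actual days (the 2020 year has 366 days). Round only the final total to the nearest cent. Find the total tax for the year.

$2,247.17

1 January – 31 January 2020: 31 days at 2.55% → $98,000 × 2.55% × 31/366 = $211.6639
1 February – 5 March 2020: 34 days at 1.05% → $98,000 × 1.05% × 34/366 = $95.5902
6 March – 18 August 2020: 166 days at 2.25% → $98,000 × 2.25% × 166/366 = $1,000.0820
19 August – 31 December 2020: 135 days at 2.6% → $98,000 × 2.6% × 135/366 = $939.8361
Total = $2,247.1721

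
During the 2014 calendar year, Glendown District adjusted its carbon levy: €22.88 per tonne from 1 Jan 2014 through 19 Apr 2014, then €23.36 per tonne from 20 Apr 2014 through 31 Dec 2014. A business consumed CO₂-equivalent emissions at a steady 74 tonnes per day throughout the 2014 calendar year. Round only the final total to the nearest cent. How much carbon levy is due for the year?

1 Jan – 19 Apr 2014: 109 days × 74 tonnes/day = 8,066 tonnes at €22.88/tonne → €184,550.08
20 Apr – 31 Dec 2014: 256 days × 74 tonnes/day = 18,944 tonnes at €23.36/tonne → €442,531.84

€627,081.92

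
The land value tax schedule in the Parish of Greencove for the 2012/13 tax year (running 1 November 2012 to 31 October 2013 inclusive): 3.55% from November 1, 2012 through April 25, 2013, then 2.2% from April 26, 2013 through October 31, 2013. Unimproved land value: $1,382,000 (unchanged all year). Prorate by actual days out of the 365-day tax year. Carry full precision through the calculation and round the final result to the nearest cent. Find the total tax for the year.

November 1, 2012 – April 25, 2013: 176 days at 3.55% → $1,382,000 × 3.55% × 176/365 = $23,656.8110
April 26 – October 31, 2013: 189 days at 2.2% → $1,382,000 × 2.2% × 189/365 = $15,743.4411
Total = $39,400.2521

$39,400.25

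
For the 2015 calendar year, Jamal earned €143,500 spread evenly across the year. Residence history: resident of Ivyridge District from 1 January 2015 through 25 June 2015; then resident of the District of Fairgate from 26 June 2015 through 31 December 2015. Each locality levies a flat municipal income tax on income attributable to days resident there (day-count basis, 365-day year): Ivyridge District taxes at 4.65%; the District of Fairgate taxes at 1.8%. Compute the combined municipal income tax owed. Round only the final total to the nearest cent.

Ivyridge District, 1 January – 25 June 2015: 176 days → €143,500 × 4.65% × 176/365 = €3,217.5452
The District of Fairgate, 26 June – 31 December 2015: 189 days → €143,500 × 1.8% × 189/365 = €1,337.4986
Total = €4,555.0438

€4,555.04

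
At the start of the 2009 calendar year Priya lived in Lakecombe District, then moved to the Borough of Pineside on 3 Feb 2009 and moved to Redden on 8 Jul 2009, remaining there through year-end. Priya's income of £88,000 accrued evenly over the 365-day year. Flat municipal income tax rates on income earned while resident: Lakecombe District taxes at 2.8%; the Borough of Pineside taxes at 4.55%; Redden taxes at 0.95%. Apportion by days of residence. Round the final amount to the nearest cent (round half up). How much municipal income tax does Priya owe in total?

£2,328.50

Lakecombe District, 1 Jan – 2 Feb 2009: 33 days → £88,000 × 2.8% × 33/365 = £222.7726
The Borough of Pineside, 3 Feb – 7 Jul 2009: 155 days → £88,000 × 4.55% × 155/365 = £1,700.3288
Redden, 8 Jul – 31 Dec 2009: 177 days → £88,000 × 0.95% × 177/365 = £405.4027
Total = £2,328.5041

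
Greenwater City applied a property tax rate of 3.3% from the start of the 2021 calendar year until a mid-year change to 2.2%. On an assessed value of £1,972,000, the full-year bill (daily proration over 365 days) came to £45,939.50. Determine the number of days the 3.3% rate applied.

43 days

Let d = days at the first rate; then 365 − d days at the second rate.
£1,972,000 × [3.3%·d + 2.2%·(365−d)] / 365 = £45,939.50
Solving gives d = 43, so the new rate took effect on 13 Feb 2021.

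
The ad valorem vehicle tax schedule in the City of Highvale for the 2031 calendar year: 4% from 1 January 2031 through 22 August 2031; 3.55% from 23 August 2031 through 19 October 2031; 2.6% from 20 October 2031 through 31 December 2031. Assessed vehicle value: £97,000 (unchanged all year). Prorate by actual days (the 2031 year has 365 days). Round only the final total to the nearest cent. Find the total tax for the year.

£3,539.04

1 January – 22 August 2031: 234 days at 4% → £97,000 × 4% × 234/365 = £2,487.4521
23 August – 19 October 2031: 58 days at 3.55% → £97,000 × 3.55% × 58/365 = £547.1863
20 October – 31 December 2031: 73 days at 2.6% → £97,000 × 2.6% × 73/365 = £504.4000
Total = £3,539.0384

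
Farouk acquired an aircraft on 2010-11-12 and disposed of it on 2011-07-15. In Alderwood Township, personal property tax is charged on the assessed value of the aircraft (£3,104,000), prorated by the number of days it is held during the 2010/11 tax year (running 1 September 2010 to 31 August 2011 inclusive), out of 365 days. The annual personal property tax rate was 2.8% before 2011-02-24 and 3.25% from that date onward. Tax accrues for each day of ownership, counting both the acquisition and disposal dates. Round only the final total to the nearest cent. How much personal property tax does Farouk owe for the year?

2010-11-12 to 2011-02-23: 104 days at 2.8% → £3,104,000 × 2.8% × 104/365 = £24,763.9671
2011-02-24 to 2011-07-15: 142 days at 3.25% → £3,104,000 × 3.25% × 142/365 = £39,246.4658
Total = £64,010.4329

£64,010.43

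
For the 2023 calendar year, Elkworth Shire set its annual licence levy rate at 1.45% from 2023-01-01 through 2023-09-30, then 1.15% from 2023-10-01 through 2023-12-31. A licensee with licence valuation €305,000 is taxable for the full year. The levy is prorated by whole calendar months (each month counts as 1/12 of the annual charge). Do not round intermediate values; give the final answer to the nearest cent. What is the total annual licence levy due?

€4,193.75

2023-01-01 to 2023-09-30: 9 months at 1.45% → €305,000 × 1.45% × 9/12 = €3,316.8750
2023-10-01 to 2023-12-31: 3 months at 1.15% → €305,000 × 1.15% × 3/12 = €876.8750
Total = €4,193.7500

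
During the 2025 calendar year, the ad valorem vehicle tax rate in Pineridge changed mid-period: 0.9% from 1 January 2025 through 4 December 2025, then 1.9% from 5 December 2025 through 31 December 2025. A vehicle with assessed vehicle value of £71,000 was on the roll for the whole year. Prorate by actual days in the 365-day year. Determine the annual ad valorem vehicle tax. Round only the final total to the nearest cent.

1 January – 4 December 2025: 338 days at 0.9% → £71,000 × 0.9% × 338/365 = £591.7315
5 December – 31 December 2025: 27 days at 1.9% → £71,000 × 1.9% × 27/365 = £99.7890
Total = £691.5205

£691.52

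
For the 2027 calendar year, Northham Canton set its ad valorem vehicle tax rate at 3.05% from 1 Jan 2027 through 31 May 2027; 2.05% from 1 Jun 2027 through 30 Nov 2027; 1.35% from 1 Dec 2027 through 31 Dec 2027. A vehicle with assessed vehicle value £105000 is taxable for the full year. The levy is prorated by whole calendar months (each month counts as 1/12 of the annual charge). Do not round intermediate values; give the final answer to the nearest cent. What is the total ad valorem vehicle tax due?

£2528.75

1 Jan – 31 May 2027: 5 months at 3.05% → £105000 × 3.05% × 5/12 = £1334.3750
1 Jun – 30 Nov 2027: 6 months at 2.05% → £105000 × 2.05% × 6/12 = £1076.2500
1 Dec – 31 Dec 2027: 1 month at 1.35% → £105000 × 1.35% × 1/12 = £118.1250
Total = £2528.7500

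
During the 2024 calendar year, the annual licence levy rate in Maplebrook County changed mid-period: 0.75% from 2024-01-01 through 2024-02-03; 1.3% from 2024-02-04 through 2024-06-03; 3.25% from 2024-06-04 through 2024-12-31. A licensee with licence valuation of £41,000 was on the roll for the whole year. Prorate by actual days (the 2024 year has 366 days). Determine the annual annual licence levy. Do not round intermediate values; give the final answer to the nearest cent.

£972.97

2024-01-01 to 2024-02-03: 34 days at 0.75% → £41,000 × 0.75% × 34/366 = £28.5656
2024-02-04 to 2024-06-03: 121 days at 1.3% → £41,000 × 1.3% × 121/366 = £176.2104
2024-06-04 to 2024-12-31: 211 days at 3.25% → £41,000 × 3.25% × 211/366 = £768.1899
Total = £972.9658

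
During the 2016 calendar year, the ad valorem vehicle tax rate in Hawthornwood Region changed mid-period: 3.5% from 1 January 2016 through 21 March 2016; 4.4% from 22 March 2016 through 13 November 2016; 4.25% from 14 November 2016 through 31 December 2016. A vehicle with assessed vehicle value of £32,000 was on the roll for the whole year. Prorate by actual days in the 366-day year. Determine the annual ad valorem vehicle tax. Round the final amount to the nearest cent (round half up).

£1,337.97

1 January – 21 March 2016: 81 days at 3.5% → £32,000 × 3.5% × 81/366 = £247.8689
22 March – 13 November 2016: 237 days at 4.4% → £32,000 × 4.4% × 237/366 = £911.7377
14 November – 31 December 2016: 48 days at 4.25% → £32,000 × 4.25% × 48/366 = £178.3607
Total = £1,337.9672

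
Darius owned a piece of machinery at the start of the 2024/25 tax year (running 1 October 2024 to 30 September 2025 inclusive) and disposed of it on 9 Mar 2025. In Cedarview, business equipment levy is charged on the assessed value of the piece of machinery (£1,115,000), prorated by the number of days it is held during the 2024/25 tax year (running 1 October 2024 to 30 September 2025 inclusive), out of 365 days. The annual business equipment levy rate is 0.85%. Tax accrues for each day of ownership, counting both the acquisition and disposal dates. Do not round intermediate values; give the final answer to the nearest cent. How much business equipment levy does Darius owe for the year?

£4,154.52

Days held (1 Oct 2024 – 9 Mar 2025): 160 out of 365
Tax = £1,115,000 × 0.85% × 160/365 = £4,154.5205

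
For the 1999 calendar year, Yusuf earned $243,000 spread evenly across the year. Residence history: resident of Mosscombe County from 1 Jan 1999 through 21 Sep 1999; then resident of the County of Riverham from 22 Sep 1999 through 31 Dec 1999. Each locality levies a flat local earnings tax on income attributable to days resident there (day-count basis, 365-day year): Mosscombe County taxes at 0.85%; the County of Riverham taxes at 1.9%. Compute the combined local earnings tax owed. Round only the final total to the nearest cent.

$2,771.53

Mosscombe County, 1 Jan – 21 Sep 1999: 264 days → $243,000 × 0.85% × 264/365 = $1,493.9507
The County of Riverham, 22 Sep – 31 Dec 1999: 101 days → $243,000 × 1.9% × 101/365 = $1,277.5808
Total = $2,771.5315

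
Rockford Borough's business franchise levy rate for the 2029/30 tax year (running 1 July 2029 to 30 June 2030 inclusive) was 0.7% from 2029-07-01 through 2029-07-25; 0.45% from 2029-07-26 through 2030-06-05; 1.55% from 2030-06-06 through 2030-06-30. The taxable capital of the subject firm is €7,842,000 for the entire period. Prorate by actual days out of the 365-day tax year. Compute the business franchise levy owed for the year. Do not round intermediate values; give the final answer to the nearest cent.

€42,540.16

2029-07-01 to 2029-07-25: 25 days at 0.7% → €7,842,000 × 0.7% × 25/365 = €3,759.8630
2029-07-26 to 2030-06-05: 315 days at 0.45% → €7,842,000 × 0.45% × 315/365 = €30,454.8904
2030-06-06 to 2030-06-30: 25 days at 1.55% → €7,842,000 × 1.55% × 25/365 = €8,325.4110
Total = €42,540.1644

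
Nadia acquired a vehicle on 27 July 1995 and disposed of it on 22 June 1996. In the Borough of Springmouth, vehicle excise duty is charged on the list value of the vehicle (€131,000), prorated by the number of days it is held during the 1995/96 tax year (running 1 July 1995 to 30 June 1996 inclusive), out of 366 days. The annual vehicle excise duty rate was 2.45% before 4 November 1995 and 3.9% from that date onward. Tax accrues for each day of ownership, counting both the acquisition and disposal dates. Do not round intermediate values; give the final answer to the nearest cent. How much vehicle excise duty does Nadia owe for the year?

€4,115.40

27 July – 3 November 1995: 100 days at 2.45% → €131,000 × 2.45% × 100/366 = €876.9126
4 November 1995 – 22 June 1996: 232 days at 3.9% → €131,000 × 3.9% × 232/366 = €3,238.4918
Total = €4,115.4044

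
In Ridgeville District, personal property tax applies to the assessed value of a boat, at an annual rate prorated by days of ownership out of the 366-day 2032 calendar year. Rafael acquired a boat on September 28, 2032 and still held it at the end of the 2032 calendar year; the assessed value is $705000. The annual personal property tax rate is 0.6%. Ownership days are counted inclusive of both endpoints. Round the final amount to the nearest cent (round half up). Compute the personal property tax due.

$1097.95

Days held (September 28 – December 31, 2032): 95 out of 366
Tax = $705000 × 0.6% × 95/366 = $1097.9508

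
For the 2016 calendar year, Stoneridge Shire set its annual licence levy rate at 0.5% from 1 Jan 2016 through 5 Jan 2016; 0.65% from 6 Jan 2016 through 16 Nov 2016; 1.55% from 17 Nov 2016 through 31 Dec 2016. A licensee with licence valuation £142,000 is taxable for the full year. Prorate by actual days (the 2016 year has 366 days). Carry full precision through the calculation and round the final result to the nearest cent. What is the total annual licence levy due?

1 Jan – 5 Jan 2016: 5 days at 0.5% → £142,000 × 0.5% × 5/366 = £9.6995
6 Jan – 16 Nov 2016: 316 days at 0.65% → £142,000 × 0.65% × 316/366 = £796.9071
17 Nov – 31 Dec 2016: 45 days at 1.55% → £142,000 × 1.55% × 45/366 = £270.6148
Total = £1,077.2213

£1,077.22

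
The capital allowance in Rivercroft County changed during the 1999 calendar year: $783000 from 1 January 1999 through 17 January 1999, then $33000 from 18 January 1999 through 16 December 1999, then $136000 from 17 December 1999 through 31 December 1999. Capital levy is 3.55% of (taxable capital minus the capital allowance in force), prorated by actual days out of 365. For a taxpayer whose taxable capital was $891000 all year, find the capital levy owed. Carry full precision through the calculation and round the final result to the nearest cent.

$29068.66

1 January – 17 January 1999: 17 days, exemption $783000 → ($891000 − $783000) × 3.55% × 17/365 = $178.5699
18 January – 16 December 1999: 333 days, exemption $33000 → ($891000 − $33000) × 3.55% × 333/365 = $27788.6219
17 December – 31 December 1999: 15 days, exemption $136000 → ($891000 − $136000) × 3.55% × 15/365 = $1101.4726
Total = $29068.6644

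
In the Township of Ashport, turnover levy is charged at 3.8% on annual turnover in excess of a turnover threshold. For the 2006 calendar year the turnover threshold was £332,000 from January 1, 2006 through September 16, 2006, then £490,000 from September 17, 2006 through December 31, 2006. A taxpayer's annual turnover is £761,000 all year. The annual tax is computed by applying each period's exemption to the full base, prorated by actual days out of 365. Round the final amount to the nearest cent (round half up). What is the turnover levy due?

£14,558.37

January 1 – September 16, 2006: 259 days, exemption £332,000 → (£761,000 − £332,000) × 3.8% × 259/365 = £11,567.7205
September 17 – December 31, 2006: 106 days, exemption £490,000 → (£761,000 − £490,000) × 3.8% × 106/365 = £2,990.6521
Total = £14,558.3726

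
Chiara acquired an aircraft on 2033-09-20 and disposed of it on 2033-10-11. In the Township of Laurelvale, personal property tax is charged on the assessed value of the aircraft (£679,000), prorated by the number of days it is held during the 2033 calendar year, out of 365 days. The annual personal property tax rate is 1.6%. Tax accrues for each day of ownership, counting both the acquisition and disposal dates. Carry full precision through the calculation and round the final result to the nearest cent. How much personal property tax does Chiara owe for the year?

Days held (2033-09-20 to 2033-10-11): 22 out of 365
Tax = £679,000 × 1.6% × 22/365 = £654.8164

£654.82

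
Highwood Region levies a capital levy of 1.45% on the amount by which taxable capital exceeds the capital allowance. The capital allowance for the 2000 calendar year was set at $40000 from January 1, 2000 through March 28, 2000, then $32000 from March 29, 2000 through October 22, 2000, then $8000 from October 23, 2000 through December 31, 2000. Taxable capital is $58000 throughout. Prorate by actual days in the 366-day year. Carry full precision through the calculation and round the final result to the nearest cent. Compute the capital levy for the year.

January 1 – March 28, 2000: 88 days, exemption $40000 → ($58000 − $40000) × 1.45% × 88/366 = $62.7541
March 29 – October 22, 2000: 208 days, exemption $32000 → ($58000 − $32000) × 1.45% × 208/366 = $214.2514
October 23 – December 31, 2000: 70 days, exemption $8000 → ($58000 − $8000) × 1.45% × 70/366 = $138.6612
Total = $415.6667

$415.67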